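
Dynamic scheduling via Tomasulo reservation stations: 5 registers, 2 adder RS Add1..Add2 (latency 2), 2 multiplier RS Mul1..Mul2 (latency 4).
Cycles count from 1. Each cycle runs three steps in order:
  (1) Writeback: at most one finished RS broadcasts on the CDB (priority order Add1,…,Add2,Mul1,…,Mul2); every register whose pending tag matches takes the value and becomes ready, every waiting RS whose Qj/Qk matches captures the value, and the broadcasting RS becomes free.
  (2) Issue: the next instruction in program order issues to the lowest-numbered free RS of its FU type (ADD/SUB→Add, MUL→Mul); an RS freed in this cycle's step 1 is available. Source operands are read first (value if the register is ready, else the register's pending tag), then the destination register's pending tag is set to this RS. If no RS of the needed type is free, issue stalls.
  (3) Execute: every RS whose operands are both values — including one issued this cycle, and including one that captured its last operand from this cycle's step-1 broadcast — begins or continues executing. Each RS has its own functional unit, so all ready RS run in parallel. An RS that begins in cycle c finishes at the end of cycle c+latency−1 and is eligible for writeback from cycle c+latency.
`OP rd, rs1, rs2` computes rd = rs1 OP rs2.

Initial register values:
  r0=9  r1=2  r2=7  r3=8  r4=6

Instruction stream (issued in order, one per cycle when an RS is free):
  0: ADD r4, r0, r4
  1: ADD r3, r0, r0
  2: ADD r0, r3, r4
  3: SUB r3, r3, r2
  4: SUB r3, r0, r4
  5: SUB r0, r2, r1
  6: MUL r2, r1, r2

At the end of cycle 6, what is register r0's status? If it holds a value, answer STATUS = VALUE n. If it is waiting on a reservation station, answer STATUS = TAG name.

  c1: issue ADD r4<-Add1  regs: r0:9,r1:2,r2:7,r3:8,r4:Add1
  c2: issue ADD r3<-Add2  regs: r0:9,r1:2,r2:7,r3:Add2,r4:Add1
  c3: CDB Add1=15; issue ADD r0<-Add1  regs: r0:Add1,r1:2,r2:7,r3:Add2,r4:15
  c4: CDB Add2=18; issue SUB r3<-Add2  regs: r0:Add1,r1:2,r2:7,r3:Add2,r4:15
  c5: stall  regs: r0:Add1,r1:2,r2:7,r3:Add2,r4:15
  c6: CDB Add1=33; issue SUB r3<-Add1  regs: r0:33,r1:2,r2:7,r3:Add1,r4:15

STATUS = VALUE 33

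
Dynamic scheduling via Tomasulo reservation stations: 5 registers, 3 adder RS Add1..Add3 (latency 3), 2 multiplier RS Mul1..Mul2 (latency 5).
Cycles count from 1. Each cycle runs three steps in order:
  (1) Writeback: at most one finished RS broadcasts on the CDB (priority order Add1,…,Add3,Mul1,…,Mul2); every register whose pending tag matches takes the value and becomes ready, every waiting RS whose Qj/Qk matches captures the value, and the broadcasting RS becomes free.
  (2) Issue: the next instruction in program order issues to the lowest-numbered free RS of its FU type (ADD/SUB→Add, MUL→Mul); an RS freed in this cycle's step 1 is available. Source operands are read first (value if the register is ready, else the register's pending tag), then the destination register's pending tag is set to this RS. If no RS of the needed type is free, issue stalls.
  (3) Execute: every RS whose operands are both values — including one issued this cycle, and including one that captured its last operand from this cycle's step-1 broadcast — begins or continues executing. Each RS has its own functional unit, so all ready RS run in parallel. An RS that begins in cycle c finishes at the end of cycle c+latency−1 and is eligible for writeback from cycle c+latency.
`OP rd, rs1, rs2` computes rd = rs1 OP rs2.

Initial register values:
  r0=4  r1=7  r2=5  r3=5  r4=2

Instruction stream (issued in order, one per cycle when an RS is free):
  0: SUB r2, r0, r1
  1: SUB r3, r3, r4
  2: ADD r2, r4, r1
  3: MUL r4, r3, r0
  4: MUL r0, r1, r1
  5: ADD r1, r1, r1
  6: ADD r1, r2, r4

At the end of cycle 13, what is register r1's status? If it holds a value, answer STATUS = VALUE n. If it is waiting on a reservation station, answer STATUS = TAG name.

cycle 1: issue SUB r2<-Add1 // r0:4,r1:7,r2:Add1,r3:5,r4:2
cycle 2: issue SUB r3<-Add2 // r0:4,r1:7,r2:Add1,r3:Add2,r4:2
cycle 3: issue ADD r2<-Add3 // r0:4,r1:7,r2:Add3,r3:Add2,r4:2
cycle 4: CDB Add1=-3; issue MUL r4<-Mul1 // r0:4,r1:7,r2:Add3,r3:Add2,r4:Mul1
cycle 5: CDB Add2=3; issue MUL r0<-Mul2 // r0:Mul2,r1:7,r2:Add3,r3:3,r4:Mul1
cycle 6: CDB Add3=9; issue ADD r1<-Add1 // r0:Mul2,r1:Add1,r2:9,r3:3,r4:Mul1
cycle 7: issue ADD r1<-Add2 // r0:Mul2,r1:Add2,r2:9,r3:3,r4:Mul1
cycle 8: - // r0:Mul2,r1:Add2,r2:9,r3:3,r4:Mul1
cycle 9: CDB Add1=14 // r0:Mul2,r1:Add2,r2:9,r3:3,r4:Mul1
cycle 10: CDB Mul1=12 // r0:Mul2,r1:Add2,r2:9,r3:3,r4:12
cycle 11: CDB Mul2=49 // r0:49,r1:Add2,r2:9,r3:3,r4:12
cycle 12: - // r0:49,r1:Add2,r2:9,r3:3,r4:12
cycle 13: CDB Add2=21 // r0:49,r1:21,r2:9,r3:3,r4:12

STATUS = VALUE 21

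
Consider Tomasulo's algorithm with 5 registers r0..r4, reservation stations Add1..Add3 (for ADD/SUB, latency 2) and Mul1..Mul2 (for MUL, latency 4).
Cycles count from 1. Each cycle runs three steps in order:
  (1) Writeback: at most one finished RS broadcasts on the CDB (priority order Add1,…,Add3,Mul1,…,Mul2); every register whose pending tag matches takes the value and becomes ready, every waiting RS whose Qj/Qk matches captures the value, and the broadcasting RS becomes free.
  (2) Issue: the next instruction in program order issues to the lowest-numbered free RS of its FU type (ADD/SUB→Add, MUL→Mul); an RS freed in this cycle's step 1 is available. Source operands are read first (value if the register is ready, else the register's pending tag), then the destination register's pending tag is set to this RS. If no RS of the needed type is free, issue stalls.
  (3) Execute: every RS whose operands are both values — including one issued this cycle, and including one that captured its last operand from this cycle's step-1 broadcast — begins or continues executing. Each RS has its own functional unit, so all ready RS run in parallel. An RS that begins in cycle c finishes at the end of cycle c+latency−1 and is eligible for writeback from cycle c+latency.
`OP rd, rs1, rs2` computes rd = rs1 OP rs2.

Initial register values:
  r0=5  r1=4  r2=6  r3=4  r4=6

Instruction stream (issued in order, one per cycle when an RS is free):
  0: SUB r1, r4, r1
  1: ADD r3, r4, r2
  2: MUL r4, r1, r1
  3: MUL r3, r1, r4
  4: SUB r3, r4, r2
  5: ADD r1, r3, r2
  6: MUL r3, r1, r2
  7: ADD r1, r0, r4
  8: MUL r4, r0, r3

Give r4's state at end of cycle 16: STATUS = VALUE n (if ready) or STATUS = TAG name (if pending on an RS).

STATUS = TAG Mul2

c1: issue SUB r1<-Add1 | r0:5,r1:Add1,r2:6,r3:4,r4:6
c2: issue ADD r3<-Add2 | r0:5,r1:Add1,r2:6,r3:Add2,r4:6
c3: CDB Add1=2; issue MUL r4<-Mul1 | r0:5,r1:2,r2:6,r3:Add2,r4:Mul1
c4: CDB Add2=12; issue MUL r3<-Mul2 | r0:5,r1:2,r2:6,r3:Mul2,r4:Mul1
c5: issue SUB r3<-Add1 | r0:5,r1:2,r2:6,r3:Add1,r4:Mul1
c6: issue ADD r1<-Add2 | r0:5,r1:Add2,r2:6,r3:Add1,r4:Mul1
c7: CDB Mul1=4; issue MUL r3<-Mul1 | r0:5,r1:Add2,r2:6,r3:Mul1,r4:4
c8: issue ADD r1<-Add3 | r0:5,r1:Add3,r2:6,r3:Mul1,r4:4
c9: CDB Add1=-2; stall | r0:5,r1:Add3,r2:6,r3:Mul1,r4:4
c10: CDB Add3=9; stall | r0:5,r1:9,r2:6,r3:Mul1,r4:4
c11: CDB Add2=4; stall | r0:5,r1:9,r2:6,r3:Mul1,r4:4
c12: CDB Mul2=8; issue MUL r4<-Mul2 | r0:5,r1:9,r2:6,r3:Mul1,r4:Mul2
c13: - | r0:5,r1:9,r2:6,r3:Mul1,r4:Mul2
c14: - | r0:5,r1:9,r2:6,r3:Mul1,r4:Mul2
c15: CDB Mul1=24 | r0:5,r1:9,r2:6,r3:24,r4:Mul2
c16: - | r0:5,r1:9,r2:6,r3:24,r4:Mul2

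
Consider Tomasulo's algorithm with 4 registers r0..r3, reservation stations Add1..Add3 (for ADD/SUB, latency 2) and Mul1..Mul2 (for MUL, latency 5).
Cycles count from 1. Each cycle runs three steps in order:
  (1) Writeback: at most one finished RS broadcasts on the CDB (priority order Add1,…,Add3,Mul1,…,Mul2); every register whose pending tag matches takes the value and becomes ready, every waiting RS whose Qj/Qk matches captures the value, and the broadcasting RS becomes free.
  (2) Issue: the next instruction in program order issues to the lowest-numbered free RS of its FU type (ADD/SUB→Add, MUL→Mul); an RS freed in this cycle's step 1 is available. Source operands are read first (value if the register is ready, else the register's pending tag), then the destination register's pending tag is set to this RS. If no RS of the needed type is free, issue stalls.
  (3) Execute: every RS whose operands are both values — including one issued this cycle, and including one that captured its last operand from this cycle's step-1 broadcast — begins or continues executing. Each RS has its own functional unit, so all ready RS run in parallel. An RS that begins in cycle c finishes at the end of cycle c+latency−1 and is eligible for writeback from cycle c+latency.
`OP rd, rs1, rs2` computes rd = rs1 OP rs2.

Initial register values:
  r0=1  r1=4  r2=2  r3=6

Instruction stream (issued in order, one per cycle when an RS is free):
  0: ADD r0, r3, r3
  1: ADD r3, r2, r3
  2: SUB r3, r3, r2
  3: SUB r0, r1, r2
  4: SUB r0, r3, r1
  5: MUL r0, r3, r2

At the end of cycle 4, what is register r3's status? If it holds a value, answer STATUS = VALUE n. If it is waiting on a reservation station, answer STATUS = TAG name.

cycle 1: issue ADD r0<-Add1 // r0:Add1,r1:4,r2:2,r3:6
cycle 2: issue ADD r3<-Add2 // r0:Add1,r1:4,r2:2,r3:Add2
cycle 3: CDB Add1=12; issue SUB r3<-Add1 // r0:12,r1:4,r2:2,r3:Add1
cycle 4: CDB Add2=8; issue SUB r0<-Add2 // r0:Add2,r1:4,r2:2,r3:Add1

STATUS = TAG Add1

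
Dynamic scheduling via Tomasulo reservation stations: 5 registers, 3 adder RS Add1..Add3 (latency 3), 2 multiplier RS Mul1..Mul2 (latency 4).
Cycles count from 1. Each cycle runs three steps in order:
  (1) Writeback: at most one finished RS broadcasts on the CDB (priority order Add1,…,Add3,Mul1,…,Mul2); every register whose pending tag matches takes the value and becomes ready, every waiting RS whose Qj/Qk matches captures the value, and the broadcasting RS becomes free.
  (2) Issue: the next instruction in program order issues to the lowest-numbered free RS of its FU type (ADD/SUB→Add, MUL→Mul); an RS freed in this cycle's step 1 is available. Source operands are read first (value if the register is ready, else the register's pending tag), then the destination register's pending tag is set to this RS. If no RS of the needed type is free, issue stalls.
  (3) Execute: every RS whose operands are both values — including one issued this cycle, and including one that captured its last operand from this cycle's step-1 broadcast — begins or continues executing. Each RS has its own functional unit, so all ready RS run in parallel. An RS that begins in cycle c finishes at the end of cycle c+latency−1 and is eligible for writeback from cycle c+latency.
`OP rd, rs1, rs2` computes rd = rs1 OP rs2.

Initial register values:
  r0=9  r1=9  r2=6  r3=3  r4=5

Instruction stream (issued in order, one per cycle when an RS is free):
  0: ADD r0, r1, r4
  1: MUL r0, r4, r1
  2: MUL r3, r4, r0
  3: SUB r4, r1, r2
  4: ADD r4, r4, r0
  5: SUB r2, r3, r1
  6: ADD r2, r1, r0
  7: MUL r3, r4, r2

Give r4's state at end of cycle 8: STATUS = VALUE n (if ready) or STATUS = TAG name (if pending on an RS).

STATUS = TAG Add2

  c1: issue ADD r0<-Add1  regs: r0:Add1,r1:9,r2:6,r3:3,r4:5
  c2: issue MUL r0<-Mul1  regs: r0:Mul1,r1:9,r2:6,r3:3,r4:5
  c3: issue MUL r3<-Mul2  regs: r0:Mul1,r1:9,r2:6,r3:Mul2,r4:5
  c4: CDB Add1=14; issue SUB r4<-Add1  regs: r0:Mul1,r1:9,r2:6,r3:Mul2,r4:Add1
  c5: issue ADD r4<-Add2  regs: r0:Mul1,r1:9,r2:6,r3:Mul2,r4:Add2
  c6: CDB Mul1=45; issue SUB r2<-Add3  regs: r0:45,r1:9,r2:Add3,r3:Mul2,r4:Add2
  c7: CDB Add1=3; issue ADD r2<-Add1  regs: r0:45,r1:9,r2:Add1,r3:Mul2,r4:Add2
  c8: issue MUL r3<-Mul1  regs: r0:45,r1:9,r2:Add1,r3:Mul1,r4:Add2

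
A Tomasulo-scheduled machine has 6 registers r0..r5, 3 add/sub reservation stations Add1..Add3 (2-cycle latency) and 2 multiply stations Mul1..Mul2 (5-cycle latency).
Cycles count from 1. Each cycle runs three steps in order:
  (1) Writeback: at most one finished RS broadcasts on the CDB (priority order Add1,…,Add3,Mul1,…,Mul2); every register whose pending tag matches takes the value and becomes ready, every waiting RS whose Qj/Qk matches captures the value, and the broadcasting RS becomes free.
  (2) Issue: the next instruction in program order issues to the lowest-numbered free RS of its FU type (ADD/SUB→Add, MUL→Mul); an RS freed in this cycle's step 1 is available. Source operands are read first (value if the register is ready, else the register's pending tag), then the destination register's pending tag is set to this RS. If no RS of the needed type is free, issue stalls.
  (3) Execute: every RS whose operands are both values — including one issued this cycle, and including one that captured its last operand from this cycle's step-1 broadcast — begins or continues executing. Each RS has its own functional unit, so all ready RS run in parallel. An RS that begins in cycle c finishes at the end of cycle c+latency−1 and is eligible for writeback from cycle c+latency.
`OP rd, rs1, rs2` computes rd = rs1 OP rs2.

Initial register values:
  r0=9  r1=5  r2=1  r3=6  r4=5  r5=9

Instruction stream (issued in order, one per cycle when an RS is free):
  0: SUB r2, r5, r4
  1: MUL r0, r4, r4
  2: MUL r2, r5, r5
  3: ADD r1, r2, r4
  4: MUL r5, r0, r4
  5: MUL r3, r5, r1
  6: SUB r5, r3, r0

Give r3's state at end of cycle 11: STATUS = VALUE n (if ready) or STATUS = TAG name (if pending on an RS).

cycle 1: issue SUB r2<-Add1 // r0:9,r1:5,r2:Add1,r3:6,r4:5,r5:9
cycle 2: issue MUL r0<-Mul1 // r0:Mul1,r1:5,r2:Add1,r3:6,r4:5,r5:9
cycle 3: CDB Add1=4; issue MUL r2<-Mul2 // r0:Mul1,r1:5,r2:Mul2,r3:6,r4:5,r5:9
cycle 4: issue ADD r1<-Add1 // r0:Mul1,r1:Add1,r2:Mul2,r3:6,r4:5,r5:9
cycle 5: stall // r0:Mul1,r1:Add1,r2:Mul2,r3:6,r4:5,r5:9
cycle 6: stall // r0:Mul1,r1:Add1,r2:Mul2,r3:6,r4:5,r5:9
cycle 7: CDB Mul1=25; issue MUL r5<-Mul1 // r0:25,r1:Add1,r2:Mul2,r3:6,r4:5,r5:Mul1
cycle 8: CDB Mul2=81; issue MUL r3<-Mul2 // r0:25,r1:Add1,r2:81,r3:Mul2,r4:5,r5:Mul1
cycle 9: issue SUB r5<-Add2 // r0:25,r1:Add1,r2:81,r3:Mul2,r4:5,r5:Add2
cycle 10: CDB Add1=86 // r0:25,r1:86,r2:81,r3:Mul2,r4:5,r5:Add2
cycle 11: - // r0:25,r1:86,r2:81,r3:Mul2,r4:5,r5:Add2

STATUS = TAG Mul2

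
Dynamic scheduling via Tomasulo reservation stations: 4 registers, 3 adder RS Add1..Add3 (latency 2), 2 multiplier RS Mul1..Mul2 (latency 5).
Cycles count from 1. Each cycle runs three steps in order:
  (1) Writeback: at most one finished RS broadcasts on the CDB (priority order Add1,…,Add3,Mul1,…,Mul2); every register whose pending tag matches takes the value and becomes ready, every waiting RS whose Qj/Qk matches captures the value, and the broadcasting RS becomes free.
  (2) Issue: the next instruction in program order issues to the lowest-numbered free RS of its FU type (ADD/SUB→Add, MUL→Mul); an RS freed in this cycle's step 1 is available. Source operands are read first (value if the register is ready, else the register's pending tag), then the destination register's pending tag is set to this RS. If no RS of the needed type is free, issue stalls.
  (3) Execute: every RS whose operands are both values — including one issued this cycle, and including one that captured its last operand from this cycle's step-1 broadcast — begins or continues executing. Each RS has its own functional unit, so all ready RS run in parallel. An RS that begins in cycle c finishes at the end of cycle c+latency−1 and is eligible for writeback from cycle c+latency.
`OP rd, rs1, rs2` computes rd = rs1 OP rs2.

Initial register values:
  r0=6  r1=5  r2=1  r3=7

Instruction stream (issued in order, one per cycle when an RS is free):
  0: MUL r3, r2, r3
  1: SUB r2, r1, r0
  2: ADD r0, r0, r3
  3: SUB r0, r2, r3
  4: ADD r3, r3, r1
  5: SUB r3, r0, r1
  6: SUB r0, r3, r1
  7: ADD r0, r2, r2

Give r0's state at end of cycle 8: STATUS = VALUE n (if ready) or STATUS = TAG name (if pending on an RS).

STATUS = VALUE -8

c1: issue MUL r3<-Mul1 | r0:6,r1:5,r2:1,r3:Mul1
c2: issue SUB r2<-Add1 | r0:6,r1:5,r2:Add1,r3:Mul1
c3: issue ADD r0<-Add2 | r0:Add2,r1:5,r2:Add1,r3:Mul1
c4: CDB Add1=-1; issue SUB r0<-Add1 | r0:Add1,r1:5,r2:-1,r3:Mul1
c5: issue ADD r3<-Add3 | r0:Add1,r1:5,r2:-1,r3:Add3
c6: CDB Mul1=7; stall | r0:Add1,r1:5,r2:-1,r3:Add3
c7: stall | r0:Add1,r1:5,r2:-1,r3:Add3
c8: CDB Add1=-8; issue SUB r3<-Add1 | r0:-8,r1:5,r2:-1,r3:Add1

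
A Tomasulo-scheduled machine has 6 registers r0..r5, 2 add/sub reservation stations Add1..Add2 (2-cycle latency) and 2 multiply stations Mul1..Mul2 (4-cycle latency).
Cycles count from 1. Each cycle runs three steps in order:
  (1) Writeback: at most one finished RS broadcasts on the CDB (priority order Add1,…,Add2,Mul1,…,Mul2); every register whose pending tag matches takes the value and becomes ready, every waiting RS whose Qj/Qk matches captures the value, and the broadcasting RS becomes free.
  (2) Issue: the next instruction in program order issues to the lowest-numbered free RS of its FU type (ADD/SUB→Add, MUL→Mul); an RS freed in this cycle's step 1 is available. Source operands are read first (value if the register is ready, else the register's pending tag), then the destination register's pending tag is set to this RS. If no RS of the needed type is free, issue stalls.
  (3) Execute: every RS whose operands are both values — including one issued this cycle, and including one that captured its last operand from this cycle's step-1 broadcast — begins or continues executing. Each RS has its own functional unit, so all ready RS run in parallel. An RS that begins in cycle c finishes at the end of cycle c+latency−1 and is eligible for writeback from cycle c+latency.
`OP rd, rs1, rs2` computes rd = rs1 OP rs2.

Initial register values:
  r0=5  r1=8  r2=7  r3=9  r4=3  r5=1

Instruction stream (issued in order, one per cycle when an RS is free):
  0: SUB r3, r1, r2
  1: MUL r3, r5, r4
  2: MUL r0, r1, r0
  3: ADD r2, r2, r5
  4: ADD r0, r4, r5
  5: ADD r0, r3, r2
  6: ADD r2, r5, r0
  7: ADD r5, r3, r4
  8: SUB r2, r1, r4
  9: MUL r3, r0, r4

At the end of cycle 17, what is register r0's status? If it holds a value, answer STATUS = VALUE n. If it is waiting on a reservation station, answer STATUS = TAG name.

c1: issue SUB r3<-Add1 | r0:5,r1:8,r2:7,r3:Add1,r4:3,r5:1
c2: issue MUL r3<-Mul1 | r0:5,r1:8,r2:7,r3:Mul1,r4:3,r5:1
c3: CDB Add1=1; issue MUL r0<-Mul2 | r0:Mul2,r1:8,r2:7,r3:Mul1,r4:3,r5:1
c4: issue ADD r2<-Add1 | r0:Mul2,r1:8,r2:Add1,r3:Mul1,r4:3,r5:1
c5: issue ADD r0<-Add2 | r0:Add2,r1:8,r2:Add1,r3:Mul1,r4:3,r5:1
c6: CDB Add1=8; issue ADD r0<-Add1 | r0:Add1,r1:8,r2:8,r3:Mul1,r4:3,r5:1
c7: CDB Add2=4; issue ADD r2<-Add2 | r0:Add1,r1:8,r2:Add2,r3:Mul1,r4:3,r5:1
c8: CDB Mul1=3; stall | r0:Add1,r1:8,r2:Add2,r3:3,r4:3,r5:1
c9: CDB Mul2=40; stall | r0:Add1,r1:8,r2:Add2,r3:3,r4:3,r5:1
c10: CDB Add1=11; issue ADD r5<-Add1 | r0:11,r1:8,r2:Add2,r3:3,r4:3,r5:Add1
c11: stall | r0:11,r1:8,r2:Add2,r3:3,r4:3,r5:Add1
c12: CDB Add1=6; issue SUB r2<-Add1 | r0:11,r1:8,r2:Add1,r3:3,r4:3,r5:6
c13: CDB Add2=12; issue MUL r3<-Mul1 | r0:11,r1:8,r2:Add1,r3:Mul1,r4:3,r5:6
c14: CDB Add1=5 | r0:11,r1:8,r2:5,r3:Mul1,r4:3,r5:6
c15: - | r0:11,r1:8,r2:5,r3:Mul1,r4:3,r5:6
c16: - | r0:11,r1:8,r2:5,r3:Mul1,r4:3,r5:6
c17: CDB Mul1=33 | r0:11,r1:8,r2:5,r3:33,r4:3,r5:6

STATUS = VALUE 11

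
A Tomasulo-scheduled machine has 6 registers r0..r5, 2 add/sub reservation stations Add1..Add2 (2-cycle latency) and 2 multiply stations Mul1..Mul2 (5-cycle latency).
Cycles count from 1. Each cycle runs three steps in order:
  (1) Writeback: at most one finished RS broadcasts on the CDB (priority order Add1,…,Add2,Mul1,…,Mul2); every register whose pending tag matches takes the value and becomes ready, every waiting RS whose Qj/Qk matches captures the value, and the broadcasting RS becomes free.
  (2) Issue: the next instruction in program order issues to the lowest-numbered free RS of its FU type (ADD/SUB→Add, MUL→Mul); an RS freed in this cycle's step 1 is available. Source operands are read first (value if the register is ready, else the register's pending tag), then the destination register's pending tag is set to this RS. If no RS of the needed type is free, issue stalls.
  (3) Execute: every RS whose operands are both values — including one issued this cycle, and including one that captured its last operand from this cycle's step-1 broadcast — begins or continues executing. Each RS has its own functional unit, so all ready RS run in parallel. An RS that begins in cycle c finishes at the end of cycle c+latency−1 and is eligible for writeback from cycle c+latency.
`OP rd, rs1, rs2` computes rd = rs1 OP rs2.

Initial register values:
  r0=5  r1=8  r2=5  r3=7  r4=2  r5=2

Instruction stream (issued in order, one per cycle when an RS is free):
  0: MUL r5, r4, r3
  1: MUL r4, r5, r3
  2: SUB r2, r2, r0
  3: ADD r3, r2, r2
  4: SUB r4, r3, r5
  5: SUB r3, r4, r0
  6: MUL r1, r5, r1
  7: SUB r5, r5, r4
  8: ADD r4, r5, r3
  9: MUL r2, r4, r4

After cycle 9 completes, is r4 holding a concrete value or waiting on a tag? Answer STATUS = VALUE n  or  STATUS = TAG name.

STATUS = VALUE -14

c1: issue MUL r5<-Mul1 | r0:5,r1:8,r2:5,r3:7,r4:2,r5:Mul1
c2: issue MUL r4<-Mul2 | r0:5,r1:8,r2:5,r3:7,r4:Mul2,r5:Mul1
c3: issue SUB r2<-Add1 | r0:5,r1:8,r2:Add1,r3:7,r4:Mul2,r5:Mul1
c4: issue ADD r3<-Add2 | r0:5,r1:8,r2:Add1,r3:Add2,r4:Mul2,r5:Mul1
c5: CDB Add1=0; issue SUB r4<-Add1 | r0:5,r1:8,r2:0,r3:Add2,r4:Add1,r5:Mul1
c6: CDB Mul1=14; stall | r0:5,r1:8,r2:0,r3:Add2,r4:Add1,r5:14
c7: CDB Add2=0; issue SUB r3<-Add2 | r0:5,r1:8,r2:0,r3:Add2,r4:Add1,r5:14
c8: issue MUL r1<-Mul1 | r0:5,r1:Mul1,r2:0,r3:Add2,r4:Add1,r5:14
c9: CDB Add1=-14; issue SUB r5<-Add1 | r0:5,r1:Mul1,r2:0,r3:Add2,r4:-14,r5:Add1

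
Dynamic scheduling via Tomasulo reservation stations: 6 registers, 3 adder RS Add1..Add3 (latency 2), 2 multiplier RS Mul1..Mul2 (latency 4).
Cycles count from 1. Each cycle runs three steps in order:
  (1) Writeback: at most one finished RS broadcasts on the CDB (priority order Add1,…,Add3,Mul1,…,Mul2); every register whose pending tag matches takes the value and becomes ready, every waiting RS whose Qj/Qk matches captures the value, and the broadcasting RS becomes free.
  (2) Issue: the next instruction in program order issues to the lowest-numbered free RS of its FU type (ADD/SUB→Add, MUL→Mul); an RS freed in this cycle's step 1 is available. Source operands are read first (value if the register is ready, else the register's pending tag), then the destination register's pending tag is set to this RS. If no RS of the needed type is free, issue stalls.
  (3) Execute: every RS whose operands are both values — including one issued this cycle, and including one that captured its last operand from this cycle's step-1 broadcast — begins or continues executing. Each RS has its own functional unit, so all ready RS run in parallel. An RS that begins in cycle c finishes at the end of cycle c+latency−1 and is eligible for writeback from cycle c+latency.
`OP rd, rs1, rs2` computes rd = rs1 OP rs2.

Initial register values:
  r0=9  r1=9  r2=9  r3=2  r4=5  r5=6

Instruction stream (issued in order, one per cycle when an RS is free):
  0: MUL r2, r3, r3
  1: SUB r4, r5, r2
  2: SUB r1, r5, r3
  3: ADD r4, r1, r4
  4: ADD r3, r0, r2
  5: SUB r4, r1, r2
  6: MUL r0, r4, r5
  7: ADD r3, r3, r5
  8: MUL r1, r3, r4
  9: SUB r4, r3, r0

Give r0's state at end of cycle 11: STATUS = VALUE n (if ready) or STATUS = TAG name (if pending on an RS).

cycle 1: issue MUL r2<-Mul1 // r0:9,r1:9,r2:Mul1,r3:2,r4:5,r5:6
cycle 2: issue SUB r4<-Add1 // r0:9,r1:9,r2:Mul1,r3:2,r4:Add1,r5:6
cycle 3: issue SUB r1<-Add2 // r0:9,r1:Add2,r2:Mul1,r3:2,r4:Add1,r5:6
cycle 4: issue ADD r4<-Add3 // r0:9,r1:Add2,r2:Mul1,r3:2,r4:Add3,r5:6
cycle 5: CDB Add2=4; issue ADD r3<-Add2 // r0:9,r1:4,r2:Mul1,r3:Add2,r4:Add3,r5:6
cycle 6: CDB Mul1=4; stall // r0:9,r1:4,r2:4,r3:Add2,r4:Add3,r5:6
cycle 7: stall // r0:9,r1:4,r2:4,r3:Add2,r4:Add3,r5:6
cycle 8: CDB Add1=2; issue SUB r4<-Add1 // r0:9,r1:4,r2:4,r3:Add2,r4:Add1,r5:6
cycle 9: CDB Add2=13; issue MUL r0<-Mul1 // r0:Mul1,r1:4,r2:4,r3:13,r4:Add1,r5:6
cycle 10: CDB Add1=0; issue ADD r3<-Add1 // r0:Mul1,r1:4,r2:4,r3:Add1,r4:0,r5:6
cycle 11: CDB Add3=6; issue MUL r1<-Mul2 // r0:Mul1,r1:Mul2,r2:4,r3:Add1,r4:0,r5:6

STATUS = TAG Mul1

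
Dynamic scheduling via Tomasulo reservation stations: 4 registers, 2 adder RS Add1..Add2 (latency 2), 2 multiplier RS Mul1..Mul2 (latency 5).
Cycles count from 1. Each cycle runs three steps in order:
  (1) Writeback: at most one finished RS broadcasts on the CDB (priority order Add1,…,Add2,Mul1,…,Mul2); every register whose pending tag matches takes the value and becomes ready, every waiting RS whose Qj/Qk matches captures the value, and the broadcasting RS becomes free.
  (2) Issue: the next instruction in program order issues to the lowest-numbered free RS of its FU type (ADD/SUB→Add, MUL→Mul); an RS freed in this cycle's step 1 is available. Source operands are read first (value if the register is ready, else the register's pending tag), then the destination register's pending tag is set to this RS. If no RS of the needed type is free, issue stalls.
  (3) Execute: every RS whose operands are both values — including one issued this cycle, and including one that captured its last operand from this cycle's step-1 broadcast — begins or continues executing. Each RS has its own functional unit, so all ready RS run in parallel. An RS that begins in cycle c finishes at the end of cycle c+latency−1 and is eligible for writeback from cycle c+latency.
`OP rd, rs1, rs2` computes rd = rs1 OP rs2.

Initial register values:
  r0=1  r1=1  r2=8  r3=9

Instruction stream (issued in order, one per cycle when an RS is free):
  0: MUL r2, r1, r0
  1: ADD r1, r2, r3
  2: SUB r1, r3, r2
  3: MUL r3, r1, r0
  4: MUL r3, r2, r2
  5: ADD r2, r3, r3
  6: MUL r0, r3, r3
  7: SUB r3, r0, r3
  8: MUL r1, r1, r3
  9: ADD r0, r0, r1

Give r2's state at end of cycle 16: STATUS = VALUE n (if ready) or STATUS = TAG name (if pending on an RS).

STATUS = VALUE 2

c1: issue MUL r2<-Mul1 | r0:1,r1:1,r2:Mul1,r3:9
c2: issue ADD r1<-Add1 | r0:1,r1:Add1,r2:Mul1,r3:9
c3: issue SUB r1<-Add2 | r0:1,r1:Add2,r2:Mul1,r3:9
c4: issue MUL r3<-Mul2 | r0:1,r1:Add2,r2:Mul1,r3:Mul2
c5: stall | r0:1,r1:Add2,r2:Mul1,r3:Mul2
c6: CDB Mul1=1; issue MUL r3<-Mul1 | r0:1,r1:Add2,r2:1,r3:Mul1
c7: stall | r0:1,r1:Add2,r2:1,r3:Mul1
c8: CDB Add1=10; issue ADD r2<-Add1 | r0:1,r1:Add2,r2:Add1,r3:Mul1
c9: CDB Add2=8; stall | r0:1,r1:8,r2:Add1,r3:Mul1
c10: stall | r0:1,r1:8,r2:Add1,r3:Mul1
c11: CDB Mul1=1; issue MUL r0<-Mul1 | r0:Mul1,r1:8,r2:Add1,r3:1
c12: issue SUB r3<-Add2 | r0:Mul1,r1:8,r2:Add1,r3:Add2
c13: CDB Add1=2; stall | r0:Mul1,r1:8,r2:2,r3:Add2
c14: CDB Mul2=8; issue MUL r1<-Mul2 | r0:Mul1,r1:Mul2,r2:2,r3:Add2
c15: issue ADD r0<-Add1 | r0:Add1,r1:Mul2,r2:2,r3:Add2
c16: CDB Mul1=1 | r0:Add1,r1:Mul2,r2:2,r3:Add2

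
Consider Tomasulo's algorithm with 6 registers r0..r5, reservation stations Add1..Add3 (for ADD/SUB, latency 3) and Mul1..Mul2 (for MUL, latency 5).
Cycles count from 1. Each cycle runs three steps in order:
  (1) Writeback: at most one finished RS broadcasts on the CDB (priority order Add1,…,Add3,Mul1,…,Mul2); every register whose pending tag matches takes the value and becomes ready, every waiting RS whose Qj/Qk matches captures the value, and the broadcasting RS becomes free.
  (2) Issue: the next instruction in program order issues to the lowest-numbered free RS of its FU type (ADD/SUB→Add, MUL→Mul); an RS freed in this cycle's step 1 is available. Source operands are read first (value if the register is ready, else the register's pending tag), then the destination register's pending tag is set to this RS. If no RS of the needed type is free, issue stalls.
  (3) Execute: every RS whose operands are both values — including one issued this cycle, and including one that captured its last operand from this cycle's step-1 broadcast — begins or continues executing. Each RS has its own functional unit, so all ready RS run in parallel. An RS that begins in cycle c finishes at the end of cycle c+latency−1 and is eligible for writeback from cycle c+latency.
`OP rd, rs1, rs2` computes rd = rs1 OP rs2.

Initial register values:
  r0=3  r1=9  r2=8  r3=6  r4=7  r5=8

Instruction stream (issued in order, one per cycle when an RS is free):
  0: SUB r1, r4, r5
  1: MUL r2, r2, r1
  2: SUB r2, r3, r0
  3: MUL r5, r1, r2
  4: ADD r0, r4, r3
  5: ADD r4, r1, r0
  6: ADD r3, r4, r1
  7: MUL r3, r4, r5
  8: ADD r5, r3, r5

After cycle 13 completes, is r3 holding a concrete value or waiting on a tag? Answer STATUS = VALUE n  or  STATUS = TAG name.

STATUS = TAG Mul1

cycle 1: issue SUB r1<-Add1 // r0:3,r1:Add1,r2:8,r3:6,r4:7,r5:8
cycle 2: issue MUL r2<-Mul1 // r0:3,r1:Add1,r2:Mul1,r3:6,r4:7,r5:8
cycle 3: issue SUB r2<-Add2 // r0:3,r1:Add1,r2:Add2,r3:6,r4:7,r5:8
cycle 4: CDB Add1=-1; issue MUL r5<-Mul2 // r0:3,r1:-1,r2:Add2,r3:6,r4:7,r5:Mul2
cycle 5: issue ADD r0<-Add1 // r0:Add1,r1:-1,r2:Add2,r3:6,r4:7,r5:Mul2
cycle 6: CDB Add2=3; issue ADD r4<-Add2 // r0:Add1,r1:-1,r2:3,r3:6,r4:Add2,r5:Mul2
cycle 7: issue ADD r3<-Add3 // r0:Add1,r1:-1,r2:3,r3:Add3,r4:Add2,r5:Mul2
cycle 8: CDB Add1=13; stall // r0:13,r1:-1,r2:3,r3:Add3,r4:Add2,r5:Mul2
cycle 9: CDB Mul1=-8; issue MUL r3<-Mul1 // r0:13,r1:-1,r2:3,r3:Mul1,r4:Add2,r5:Mul2
cycle 10: issue ADD r5<-Add1 // r0:13,r1:-1,r2:3,r3:Mul1,r4:Add2,r5:Add1
cycle 11: CDB Add2=12 // r0:13,r1:-1,r2:3,r3:Mul1,r4:12,r5:Add1
cycle 12: CDB Mul2=-3 // r0:13,r1:-1,r2:3,r3:Mul1,r4:12,r5:Add1
cycle 13: - // r0:13,r1:-1,r2:3,r3:Mul1,r4:12,r5:Add1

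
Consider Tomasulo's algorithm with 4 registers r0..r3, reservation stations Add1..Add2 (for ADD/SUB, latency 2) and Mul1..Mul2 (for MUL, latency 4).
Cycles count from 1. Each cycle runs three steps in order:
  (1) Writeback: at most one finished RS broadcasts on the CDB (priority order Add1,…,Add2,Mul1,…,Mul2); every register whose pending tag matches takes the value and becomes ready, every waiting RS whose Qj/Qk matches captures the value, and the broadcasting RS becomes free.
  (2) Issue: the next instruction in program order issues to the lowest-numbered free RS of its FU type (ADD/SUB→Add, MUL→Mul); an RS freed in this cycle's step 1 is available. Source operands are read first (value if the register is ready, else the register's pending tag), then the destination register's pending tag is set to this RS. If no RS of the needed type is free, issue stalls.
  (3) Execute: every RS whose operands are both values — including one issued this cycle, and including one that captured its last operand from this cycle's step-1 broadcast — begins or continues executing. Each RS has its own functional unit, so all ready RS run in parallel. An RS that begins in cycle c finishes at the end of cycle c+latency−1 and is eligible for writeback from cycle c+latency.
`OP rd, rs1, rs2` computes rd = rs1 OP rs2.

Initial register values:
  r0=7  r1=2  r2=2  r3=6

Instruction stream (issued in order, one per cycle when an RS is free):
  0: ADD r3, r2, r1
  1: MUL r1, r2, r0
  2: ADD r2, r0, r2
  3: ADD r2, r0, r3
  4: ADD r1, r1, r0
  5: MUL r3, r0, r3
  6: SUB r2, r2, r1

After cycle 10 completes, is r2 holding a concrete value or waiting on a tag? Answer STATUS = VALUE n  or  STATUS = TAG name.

cycle 1: issue ADD r3<-Add1 // r0:7,r1:2,r2:2,r3:Add1
cycle 2: issue MUL r1<-Mul1 // r0:7,r1:Mul1,r2:2,r3:Add1
cycle 3: CDB Add1=4; issue ADD r2<-Add1 // r0:7,r1:Mul1,r2:Add1,r3:4
cycle 4: issue ADD r2<-Add2 // r0:7,r1:Mul1,r2:Add2,r3:4
cycle 5: CDB Add1=9; issue ADD r1<-Add1 // r0:7,r1:Add1,r2:Add2,r3:4
cycle 6: CDB Add2=11; issue MUL r3<-Mul2 // r0:7,r1:Add1,r2:11,r3:Mul2
cycle 7: CDB Mul1=14; issue SUB r2<-Add2 // r0:7,r1:Add1,r2:Add2,r3:Mul2
cycle 8: - // r0:7,r1:Add1,r2:Add2,r3:Mul2
cycle 9: CDB Add1=21 // r0:7,r1:21,r2:Add2,r3:Mul2
cycle 10: CDB Mul2=28 // r0:7,r1:21,r2:Add2,r3:28

STATUS = TAG Add2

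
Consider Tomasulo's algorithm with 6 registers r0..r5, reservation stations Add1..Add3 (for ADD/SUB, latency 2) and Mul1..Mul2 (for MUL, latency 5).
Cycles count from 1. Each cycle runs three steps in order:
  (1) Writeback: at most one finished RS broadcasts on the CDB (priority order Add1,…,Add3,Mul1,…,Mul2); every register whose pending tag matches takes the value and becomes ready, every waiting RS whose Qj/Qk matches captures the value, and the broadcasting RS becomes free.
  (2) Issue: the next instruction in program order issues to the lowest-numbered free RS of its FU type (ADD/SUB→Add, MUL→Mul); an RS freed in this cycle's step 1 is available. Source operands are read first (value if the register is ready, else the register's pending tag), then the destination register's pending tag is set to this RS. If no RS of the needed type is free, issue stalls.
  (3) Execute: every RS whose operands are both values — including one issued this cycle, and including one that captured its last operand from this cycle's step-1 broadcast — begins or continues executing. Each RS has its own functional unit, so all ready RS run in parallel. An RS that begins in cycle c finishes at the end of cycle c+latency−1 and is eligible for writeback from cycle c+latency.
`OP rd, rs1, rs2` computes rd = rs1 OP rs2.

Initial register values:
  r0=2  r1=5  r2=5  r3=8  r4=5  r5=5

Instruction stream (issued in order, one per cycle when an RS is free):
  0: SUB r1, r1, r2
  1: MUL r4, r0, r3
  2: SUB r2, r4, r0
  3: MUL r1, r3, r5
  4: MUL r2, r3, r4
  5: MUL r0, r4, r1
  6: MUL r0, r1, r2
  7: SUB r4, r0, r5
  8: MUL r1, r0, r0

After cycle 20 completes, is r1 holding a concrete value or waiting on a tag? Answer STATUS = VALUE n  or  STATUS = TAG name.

  c1: issue SUB r1<-Add1  regs: r0:2,r1:Add1,r2:5,r3:8,r4:5,r5:5
  c2: issue MUL r4<-Mul1  regs: r0:2,r1:Add1,r2:5,r3:8,r4:Mul1,r5:5
  c3: CDB Add1=0; issue SUB r2<-Add1  regs: r0:2,r1:0,r2:Add1,r3:8,r4:Mul1,r5:5
  c4: issue MUL r1<-Mul2  regs: r0:2,r1:Mul2,r2:Add1,r3:8,r4:Mul1,r5:5
  c5: stall  regs: r0:2,r1:Mul2,r2:Add1,r3:8,r4:Mul1,r5:5
  c6: stall  regs: r0:2,r1:Mul2,r2:Add1,r3:8,r4:Mul1,r5:5
  c7: CDB Mul1=16; issue MUL r2<-Mul1  regs: r0:2,r1:Mul2,r2:Mul1,r3:8,r4:16,r5:5
  c8: stall  regs: r0:2,r1:Mul2,r2:Mul1,r3:8,r4:16,r5:5
  c9: CDB Add1=14; stall  regs: r0:2,r1:Mul2,r2:Mul1,r3:8,r4:16,r5:5
  c10: CDB Mul2=40; issue MUL r0<-Mul2  regs: r0:Mul2,r1:40,r2:Mul1,r3:8,r4:16,r5:5
  c11: stall  regs: r0:Mul2,r1:40,r2:Mul1,r3:8,r4:16,r5:5
  c12: CDB Mul1=128; issue MUL r0<-Mul1  regs: r0:Mul1,r1:40,r2:128,r3:8,r4:16,r5:5
  c13: issue SUB r4<-Add1  regs: r0:Mul1,r1:40,r2:128,r3:8,r4:Add1,r5:5
  c14: stall  regs: r0:Mul1,r1:40,r2:128,r3:8,r4:Add1,r5:5
  c15: CDB Mul2=640; issue MUL r1<-Mul2  regs: r0:Mul1,r1:Mul2,r2:128,r3:8,r4:Add1,r5:5
  c16: -  regs: r0:Mul1,r1:Mul2,r2:128,r3:8,r4:Add1,r5:5
  c17: CDB Mul1=5120  regs: r0:5120,r1:Mul2,r2:128,r3:8,r4:Add1,r5:5
  c18: -  regs: r0:5120,r1:Mul2,r2:128,r3:8,r4:Add1,r5:5
  c19: CDB Add1=5115  regs: r0:5120,r1:Mul2,r2:128,r3:8,r4:5115,r5:5
  c20: -  regs: r0:5120,r1:Mul2,r2:128,r3:8,r4:5115,r5:5

STATUS = TAG Mul2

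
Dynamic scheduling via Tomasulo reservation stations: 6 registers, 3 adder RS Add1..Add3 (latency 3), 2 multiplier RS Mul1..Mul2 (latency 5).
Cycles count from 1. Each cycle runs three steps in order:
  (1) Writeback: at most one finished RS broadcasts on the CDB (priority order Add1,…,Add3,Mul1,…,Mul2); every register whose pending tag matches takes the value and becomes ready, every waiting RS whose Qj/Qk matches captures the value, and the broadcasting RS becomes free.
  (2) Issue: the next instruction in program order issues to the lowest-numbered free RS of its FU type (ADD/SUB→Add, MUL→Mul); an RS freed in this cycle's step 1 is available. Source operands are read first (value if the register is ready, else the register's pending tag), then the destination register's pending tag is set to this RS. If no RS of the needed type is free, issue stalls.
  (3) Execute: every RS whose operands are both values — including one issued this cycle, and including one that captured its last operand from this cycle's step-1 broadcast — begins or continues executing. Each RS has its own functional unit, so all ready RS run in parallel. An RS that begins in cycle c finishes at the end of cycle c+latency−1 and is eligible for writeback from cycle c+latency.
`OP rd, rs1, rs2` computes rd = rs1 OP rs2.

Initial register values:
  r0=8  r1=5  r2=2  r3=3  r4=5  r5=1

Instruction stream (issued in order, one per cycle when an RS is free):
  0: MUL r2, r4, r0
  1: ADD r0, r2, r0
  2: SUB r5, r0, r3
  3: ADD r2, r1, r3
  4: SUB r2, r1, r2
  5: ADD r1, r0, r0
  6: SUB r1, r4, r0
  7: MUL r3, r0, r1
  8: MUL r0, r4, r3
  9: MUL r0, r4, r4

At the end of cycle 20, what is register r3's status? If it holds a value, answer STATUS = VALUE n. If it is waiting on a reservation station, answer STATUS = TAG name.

STATUS = VALUE -2064

  c1: issue MUL r2<-Mul1  regs: r0:8,r1:5,r2:Mul1,r3:3,r4:5,r5:1
  c2: issue ADD r0<-Add1  regs: r0:Add1,r1:5,r2:Mul1,r3:3,r4:5,r5:1
  c3: issue SUB r5<-Add2  regs: r0:Add1,r1:5,r2:Mul1,r3:3,r4:5,r5:Add2
  c4: issue ADD r2<-Add3  regs: r0:Add1,r1:5,r2:Add3,r3:3,r4:5,r5:Add2
  c5: stall  regs: r0:Add1,r1:5,r2:Add3,r3:3,r4:5,r5:Add2
  c6: CDB Mul1=40; stall  regs: r0:Add1,r1:5,r2:Add3,r3:3,r4:5,r5:Add2
  c7: CDB Add3=8; issue SUB r2<-Add3  regs: r0:Add1,r1:5,r2:Add3,r3:3,r4:5,r5:Add2
  c8: stall  regs: r0:Add1,r1:5,r2:Add3,r3:3,r4:5,r5:Add2
  c9: CDB Add1=48; issue ADD r1<-Add1  regs: r0:48,r1:Add1,r2:Add3,r3:3,r4:5,r5:Add2
  c10: CDB Add3=-3; issue SUB r1<-Add3  regs: r0:48,r1:Add3,r2:-3,r3:3,r4:5,r5:Add2
  c11: issue MUL r3<-Mul1  regs: r0:48,r1:Add3,r2:-3,r3:Mul1,r4:5,r5:Add2
  c12: CDB Add1=96; issue MUL r0<-Mul2  regs: r0:Mul2,r1:Add3,r2:-3,r3:Mul1,r4:5,r5:Add2
  c13: CDB Add2=45; stall  regs: r0:Mul2,r1:Add3,r2:-3,r3:Mul1,r4:5,r5:45
  c14: CDB Add3=-43; stall  regs: r0:Mul2,r1:-43,r2:-3,r3:Mul1,r4:5,r5:45
  c15: stall  regs: r0:Mul2,r1:-43,r2:-3,r3:Mul1,r4:5,r5:45
  c16: stall  regs: r0:Mul2,r1:-43,r2:-3,r3:Mul1,r4:5,r5:45
  c17: stall  regs: r0:Mul2,r1:-43,r2:-3,r3:Mul1,r4:5,r5:45
  c18: stall  regs: r0:Mul2,r1:-43,r2:-3,r3:Mul1,r4:5,r5:45
  c19: CDB Mul1=-2064; issue MUL r0<-Mul1  regs: r0:Mul1,r1:-43,r2:-3,r3:-2064,r4:5,r5:45
  c20: -  regs: r0:Mul1,r1:-43,r2:-3,r3:-2064,r4:5,r5:45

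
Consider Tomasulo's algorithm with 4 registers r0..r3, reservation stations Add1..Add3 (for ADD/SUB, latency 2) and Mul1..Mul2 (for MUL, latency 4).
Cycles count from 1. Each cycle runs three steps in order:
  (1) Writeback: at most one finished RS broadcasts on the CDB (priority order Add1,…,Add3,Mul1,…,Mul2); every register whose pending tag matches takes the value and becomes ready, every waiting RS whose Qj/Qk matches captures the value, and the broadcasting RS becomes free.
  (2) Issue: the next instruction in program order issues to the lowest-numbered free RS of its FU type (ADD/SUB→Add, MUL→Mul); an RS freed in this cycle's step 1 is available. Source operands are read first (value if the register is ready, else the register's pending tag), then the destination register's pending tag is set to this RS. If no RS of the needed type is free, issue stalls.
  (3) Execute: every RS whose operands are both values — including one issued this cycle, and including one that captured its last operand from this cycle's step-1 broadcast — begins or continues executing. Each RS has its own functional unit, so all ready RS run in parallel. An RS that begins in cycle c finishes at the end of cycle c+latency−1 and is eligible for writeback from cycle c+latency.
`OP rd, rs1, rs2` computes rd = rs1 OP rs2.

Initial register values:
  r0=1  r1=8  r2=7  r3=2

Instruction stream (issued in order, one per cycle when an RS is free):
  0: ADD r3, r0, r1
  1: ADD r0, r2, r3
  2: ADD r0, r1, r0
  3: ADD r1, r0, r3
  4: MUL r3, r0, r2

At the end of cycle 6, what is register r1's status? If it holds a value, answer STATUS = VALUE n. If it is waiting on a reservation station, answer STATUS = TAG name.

cycle 1: issue ADD r3<-Add1 // r0:1,r1:8,r2:7,r3:Add1
cycle 2: issue ADD r0<-Add2 // r0:Add2,r1:8,r2:7,r3:Add1
cycle 3: CDB Add1=9; issue ADD r0<-Add1 // r0:Add1,r1:8,r2:7,r3:9
cycle 4: issue ADD r1<-Add3 // r0:Add1,r1:Add3,r2:7,r3:9
cycle 5: CDB Add2=16; issue MUL r3<-Mul1 // r0:Add1,r1:Add3,r2:7,r3:Mul1
cycle 6: - // r0:Add1,r1:Add3,r2:7,r3:Mul1

STATUS = TAG Add3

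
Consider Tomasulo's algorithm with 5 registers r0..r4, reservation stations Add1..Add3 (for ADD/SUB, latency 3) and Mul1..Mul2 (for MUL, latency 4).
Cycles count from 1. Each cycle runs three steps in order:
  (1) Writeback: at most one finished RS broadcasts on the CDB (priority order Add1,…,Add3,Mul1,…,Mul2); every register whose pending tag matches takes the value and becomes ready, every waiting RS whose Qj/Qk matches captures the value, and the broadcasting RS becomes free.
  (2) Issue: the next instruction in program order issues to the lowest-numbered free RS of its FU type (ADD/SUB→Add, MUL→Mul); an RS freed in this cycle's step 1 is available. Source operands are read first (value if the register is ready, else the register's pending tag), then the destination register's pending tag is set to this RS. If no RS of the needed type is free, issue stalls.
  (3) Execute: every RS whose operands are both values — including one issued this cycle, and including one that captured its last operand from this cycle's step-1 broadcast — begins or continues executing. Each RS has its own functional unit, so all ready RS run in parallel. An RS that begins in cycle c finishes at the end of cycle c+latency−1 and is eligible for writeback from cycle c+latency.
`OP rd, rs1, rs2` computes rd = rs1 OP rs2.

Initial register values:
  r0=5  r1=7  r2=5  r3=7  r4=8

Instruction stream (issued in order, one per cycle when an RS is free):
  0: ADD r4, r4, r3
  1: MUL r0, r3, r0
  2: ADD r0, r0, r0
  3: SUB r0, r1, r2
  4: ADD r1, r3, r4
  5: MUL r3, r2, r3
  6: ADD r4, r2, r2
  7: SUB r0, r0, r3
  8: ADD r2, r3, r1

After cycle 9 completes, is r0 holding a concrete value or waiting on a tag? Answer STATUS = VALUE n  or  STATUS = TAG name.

c1: issue ADD r4<-Add1 | r0:5,r1:7,r2:5,r3:7,r4:Add1
c2: issue MUL r0<-Mul1 | r0:Mul1,r1:7,r2:5,r3:7,r4:Add1
c3: issue ADD r0<-Add2 | r0:Add2,r1:7,r2:5,r3:7,r4:Add1
c4: CDB Add1=15; issue SUB r0<-Add1 | r0:Add1,r1:7,r2:5,r3:7,r4:15
c5: issue ADD r1<-Add3 | r0:Add1,r1:Add3,r2:5,r3:7,r4:15
c6: CDB Mul1=35; issue MUL r3<-Mul1 | r0:Add1,r1:Add3,r2:5,r3:Mul1,r4:15
c7: CDB Add1=2; issue ADD r4<-Add1 | r0:2,r1:Add3,r2:5,r3:Mul1,r4:Add1
c8: CDB Add3=22; issue SUB r0<-Add3 | r0:Add3,r1:22,r2:5,r3:Mul1,r4:Add1
c9: CDB Add2=70; issue ADD r2<-Add2 | r0:Add3,r1:22,r2:Add2,r3:Mul1,r4:Add1

STATUS = TAG Add3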